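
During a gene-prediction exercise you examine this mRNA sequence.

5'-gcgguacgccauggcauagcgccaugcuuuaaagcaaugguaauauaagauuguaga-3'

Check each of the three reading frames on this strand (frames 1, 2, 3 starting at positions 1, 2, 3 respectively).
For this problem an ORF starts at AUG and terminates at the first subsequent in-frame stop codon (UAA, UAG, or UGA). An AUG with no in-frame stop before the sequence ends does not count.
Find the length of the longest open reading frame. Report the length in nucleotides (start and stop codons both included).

Frame 1: GCG GUA CGC CAU GGC AUA GCG CCA UGC UUU AAA GCA AUG GUA AUA UAA GAU UGU AGA — AUG at 37, stop UAA at 46 → 12 nt.
Frame 2: CGG UAC GCC AUG GCA UAG CGC CAU GCU UUA AAG CAA UGG UAA UAU AAG AUU GUA — AUG at 11, stop UAG at 17 → 9 nt.
Frame 3: GGU ACG CCA UGG CAU AGC GCC AUG CUU UAA AGC AAU GGU AAU AUA AGA UUG UAG — AUG at 24, stop UAA at 30 → 9 nt.
Longest: frame 1, positions 37–48, 12 nt = 4 codons = 3 aa. → 12 nucleotides.

12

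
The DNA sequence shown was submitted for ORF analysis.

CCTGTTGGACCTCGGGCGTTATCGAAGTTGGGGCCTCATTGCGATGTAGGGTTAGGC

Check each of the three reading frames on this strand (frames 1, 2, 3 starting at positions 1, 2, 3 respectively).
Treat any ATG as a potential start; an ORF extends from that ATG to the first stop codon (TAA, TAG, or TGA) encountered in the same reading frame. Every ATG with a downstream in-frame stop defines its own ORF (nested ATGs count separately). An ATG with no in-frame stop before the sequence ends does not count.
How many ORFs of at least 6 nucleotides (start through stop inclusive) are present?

Frame 1: CCT GTT GGA CCT CGG GCG TTA TCG AAG TTG GGG CCT CAT TGC GAT GTA GGG TTA GGC — no ATG→stop ORF.
Frame 2: CTG TTG GAC CTC GGG CGT TAT CGA AGT TGG GGC CTC ATT GCG ATG TAG GGT TAG — ATG at 44, stop TAG at 47 → 6 nt.
Frame 3: TGT TGG ACC TCG GGC GTT ATC GAA GTT GGG GCC TCA TTG CGA TGT AGG GTT AGG — no ATG→stop ORF.
ORFs ≥ 6 nucleotides: frame 2 44–49 (6 nucleotides). Count = 1.

1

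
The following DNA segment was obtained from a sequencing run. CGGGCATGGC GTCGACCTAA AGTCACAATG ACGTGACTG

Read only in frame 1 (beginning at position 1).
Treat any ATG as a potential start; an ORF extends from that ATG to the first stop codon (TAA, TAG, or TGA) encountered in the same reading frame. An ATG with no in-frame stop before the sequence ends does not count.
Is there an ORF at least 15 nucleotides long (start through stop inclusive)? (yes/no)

no

Frame 1: CGG GCA TGG CGT CGA CCT AAA GTC ACA ATG ACG TGA CTG — ATG at 28, stop TGA at 34 → 9 nt.
Largest ORF found is 9 nucleotides < 15, so no.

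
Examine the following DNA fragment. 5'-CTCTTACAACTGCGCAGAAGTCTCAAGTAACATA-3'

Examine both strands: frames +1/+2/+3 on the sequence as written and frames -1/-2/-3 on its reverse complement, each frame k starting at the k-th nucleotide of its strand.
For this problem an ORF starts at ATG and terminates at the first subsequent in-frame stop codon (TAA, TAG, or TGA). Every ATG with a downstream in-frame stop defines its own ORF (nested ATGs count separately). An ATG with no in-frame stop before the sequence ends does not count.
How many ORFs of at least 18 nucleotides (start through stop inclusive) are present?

1

Reverse complement (5'→3'): TATGTTACTTGAGACTTCTGCGCAGTTGTAAGAG
Frame +1: CTC TTA CAA CTG CGC AGA AGT CTC AAG TAA CAT — no ATG→stop ORF.
Frame +2: TCT TAC AAC TGC GCA GAA GTC TCA AGT AAC ATA — no ATG→stop ORF.
Frame +3: CTT ACA ACT GCG CAG AAG TCT CAA GTA ACA — no ATG→stop ORF.
Frame -1: TAT GTT ACT TGA GAC TTC TGC GCA GTT GTA AGA — no ATG→stop ORF.
Frame -2: ATG TTA CTT GAG ACT TCT GCG CAG TTG TAA GAG — ATG at 2, stop TAA at 29 → 30 nt.
Frame -3: TGT TAC TTG AGA CTT CTG CGC AGT TGT AAG — no ATG→stop ORF.
ORFs ≥ 18 nucleotides: frame -2 2–31 (30 nucleotides). Count = 1.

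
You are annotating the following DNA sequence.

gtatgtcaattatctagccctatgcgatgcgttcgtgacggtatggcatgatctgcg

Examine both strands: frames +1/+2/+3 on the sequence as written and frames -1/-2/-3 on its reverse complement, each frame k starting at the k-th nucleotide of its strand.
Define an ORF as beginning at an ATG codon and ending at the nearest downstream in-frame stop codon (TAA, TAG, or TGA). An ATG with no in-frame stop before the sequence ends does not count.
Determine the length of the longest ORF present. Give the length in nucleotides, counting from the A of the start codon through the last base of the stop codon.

30

Reverse complement (5'→3'): CGCAGATCATGCCATACCGTCACGAACGCATCGCATAGGGCTAGATAATTGACATAC
Frame +1: GTA TGT CAA TTA TCT AGC CCT ATG CGA TGC GTT CGT GAC GGT ATG GCA TGA TCT GCG — ATG at 22, stop TGA at 49 → 30 nt; ATG at 43, stop TGA at 49 → 9 nt.
Frame +2: TAT GTC AAT TAT CTA GCC CTA TGC GAT GCG TTC GTG ACG GTA TGG CAT GAT CTG — no ATG→stop ORF.
Frame +3: ATG TCA ATT ATC TAG CCC TAT GCG ATG CGT TCG TGA CGG TAT GGC ATG ATC TGC — ATG at 3, stop TAG at 15 → 15 nt; ATG at 27, stop TGA at 36 → 12 nt.
Frame -1: CGC AGA TCA TGC CAT ACC GTC ACG AAC GCA TCG CAT AGG GCT AGA TAA TTG ACA TAC — no ATG→stop ORF.
Frame -2: GCA GAT CAT GCC ATA CCG TCA CGA ACG CAT CGC ATA GGG CTA GAT AAT TGA CAT — no ATG→stop ORF.
Frame -3: CAG ATC ATG CCA TAC CGT CAC GAA CGC ATC GCA TAG GGC TAG ATA ATT GAC ATA — ATG at 9, stop TAG at 36 → 30 nt.
Longest: frame +1, positions 22–51, 30 nt = 10 codons = 9 aa. → 30 nucleotides.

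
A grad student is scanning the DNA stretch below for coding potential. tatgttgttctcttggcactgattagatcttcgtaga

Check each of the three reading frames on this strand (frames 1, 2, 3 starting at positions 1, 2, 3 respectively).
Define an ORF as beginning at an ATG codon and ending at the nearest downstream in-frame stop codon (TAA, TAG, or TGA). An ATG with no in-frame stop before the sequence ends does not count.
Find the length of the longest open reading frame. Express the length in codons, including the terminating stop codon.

Frame 1: TAT GTT GTT CTC TTG GCA CTG ATT AGA TCT TCG TAG — no ATG→stop ORF.
Frame 2: ATG TTG TTC TCT TGG CAC TGA TTA GAT CTT CGT AGA — ATG at 2, stop TGA at 20 → 21 nt.
Frame 3: TGT TGT TCT CTT GGC ACT GAT TAG ATC TTC GTA — no ATG→stop ORF.
Longest: frame 2, positions 2–22, 21 nt = 7 codons = 6 aa. → 7 codons.

7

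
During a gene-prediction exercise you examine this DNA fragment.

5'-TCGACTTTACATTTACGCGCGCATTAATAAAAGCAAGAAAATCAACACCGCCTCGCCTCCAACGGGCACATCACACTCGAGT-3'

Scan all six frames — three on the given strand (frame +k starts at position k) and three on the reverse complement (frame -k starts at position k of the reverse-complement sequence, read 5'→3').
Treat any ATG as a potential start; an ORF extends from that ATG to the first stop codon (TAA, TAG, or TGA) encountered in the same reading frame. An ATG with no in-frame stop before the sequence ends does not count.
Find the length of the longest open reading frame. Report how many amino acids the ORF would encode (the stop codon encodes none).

9

Reverse complement (5'→3'): ACTCGAGTGTGATGTGCCCGTTGGAGGCGAGGCGGTGTTGATTTTCTTGCTTTTATTAATGCGCGCGTAAATGTAAAGTCGA
Frame +1: TCG ACT TTA CAT TTA CGC GCG CAT TAA TAA AAG CAA GAA AAT CAA CAC CGC CTC GCC TCC AAC GGG CAC ATC ACA CTC GAG — no ATG→stop ORF.
Frame +2: CGA CTT TAC ATT TAC GCG CGC ATT AAT AAA AGC AAG AAA ATC AAC ACC GCC TCG CCT CCA ACG GGC ACA TCA CAC TCG AGT — no ATG→stop ORF.
Frame +3: GAC TTT ACA TTT ACG CGC GCA TTA ATA AAA GCA AGA AAA TCA ACA CCG CCT CGC CTC CAA CGG GCA CAT CAC ACT CGA — no ATG→stop ORF.
Frame -1: ACT CGA GTG TGA TGT GCC CGT TGG AGG CGA GGC GGT GTT GAT TTT CTT GCT TTT ATT AAT GCG CGC GTA AAT GTA AAG TCG — no ATG→stop ORF.
Frame -2: CTC GAG TGT GAT GTG CCC GTT GGA GGC GAG GCG GTG TTG ATT TTC TTG CTT TTA TTA ATG CGC GCG TAA ATG TAA AGT CGA — ATG at 59, stop TAA at 68 → 12 nt; ATG at 71, stop TAA at 74 → 6 nt.
Frame -3: TCG AGT GTG ATG TGC CCG TTG GAG GCG AGG CGG TGT TGA TTT TCT TGC TTT TAT TAA TGC GCG CGT AAA TGT AAA GTC — ATG at 12, stop TGA at 39 → 30 nt.
Longest: frame -3, positions 12–41, 30 nt = 10 codons = 9 aa. → 9 amino acids.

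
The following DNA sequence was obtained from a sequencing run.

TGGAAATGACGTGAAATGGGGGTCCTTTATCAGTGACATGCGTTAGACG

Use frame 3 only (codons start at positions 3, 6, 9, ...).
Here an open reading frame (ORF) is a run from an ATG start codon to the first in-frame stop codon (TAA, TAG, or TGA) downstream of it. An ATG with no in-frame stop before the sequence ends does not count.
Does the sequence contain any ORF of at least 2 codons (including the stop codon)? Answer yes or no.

yes

Frame 3: GAA ATG ACG TGA AAT GGG GGT CCT TTA TCA GTG ACA TGC GTT AGA — ATG at 6, stop TGA at 12 → 9 nt.
Frame 3 has an ORF of 3 codons (positions 6–14) ≥ 2, so yes.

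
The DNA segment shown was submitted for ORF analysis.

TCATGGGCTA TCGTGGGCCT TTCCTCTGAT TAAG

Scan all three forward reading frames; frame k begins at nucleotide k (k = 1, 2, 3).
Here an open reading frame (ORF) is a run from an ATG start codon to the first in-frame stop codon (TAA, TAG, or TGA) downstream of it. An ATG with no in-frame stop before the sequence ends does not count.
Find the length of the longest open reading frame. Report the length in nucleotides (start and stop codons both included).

Frame 1: TCA TGG GCT ATC GTG GGC CTT TCC TCT GAT TAA — no ATG→stop ORF.
Frame 2: CAT GGG CTA TCG TGG GCC TTT CCT CTG ATT AAG — no ATG→stop ORF.
Frame 3: ATG GGC TAT CGT GGG CCT TTC CTC TGA TTA — ATG at 3, stop TGA at 27 → 27 nt.
Longest: frame 3, positions 3–29, 27 nt = 9 codons = 8 aa. → 27 nucleotides.

27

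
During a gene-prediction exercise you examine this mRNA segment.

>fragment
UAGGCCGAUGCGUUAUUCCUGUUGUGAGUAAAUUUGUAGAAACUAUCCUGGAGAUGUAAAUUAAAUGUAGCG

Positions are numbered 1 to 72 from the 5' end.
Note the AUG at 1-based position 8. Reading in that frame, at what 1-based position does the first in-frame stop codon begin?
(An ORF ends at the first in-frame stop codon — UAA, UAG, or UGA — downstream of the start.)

Codons from position 8: AUG (8–10), CGU (11–13), UAU (14–16), UCC (17–19), UGU (20–22), UGU (23–25), GAG (26–28), UAA (29–31).
UAA is a stop codon; it begins at position 29.

29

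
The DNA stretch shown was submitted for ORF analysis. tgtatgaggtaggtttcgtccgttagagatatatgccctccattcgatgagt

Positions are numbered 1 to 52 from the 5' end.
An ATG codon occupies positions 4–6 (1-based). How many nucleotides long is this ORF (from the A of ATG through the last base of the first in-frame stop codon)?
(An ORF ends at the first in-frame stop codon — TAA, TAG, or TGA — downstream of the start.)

9

Codons from position 4: ATG (4–6), AGG (7–9), TAG (10–12).
TAG is the first in-frame stop; ORF spans 4–12, 9 nucleotides.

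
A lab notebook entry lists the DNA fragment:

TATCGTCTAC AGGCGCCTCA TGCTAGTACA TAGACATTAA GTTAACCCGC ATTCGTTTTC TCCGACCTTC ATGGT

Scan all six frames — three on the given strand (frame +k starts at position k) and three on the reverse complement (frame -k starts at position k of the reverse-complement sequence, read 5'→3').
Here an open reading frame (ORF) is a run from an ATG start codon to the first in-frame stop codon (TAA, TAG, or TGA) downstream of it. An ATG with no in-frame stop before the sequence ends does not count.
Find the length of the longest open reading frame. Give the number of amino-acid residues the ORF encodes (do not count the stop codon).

Reverse complement (5'→3'): ACCATGAAGGTCGGAGAAAACGAATGCGGGTTAACTTAATGTCTATGTACTAGCATGAGGCGCCTGTAGACGATA
Frame +1: TAT CGT CTA CAG GCG CCT CAT GCT AGT ACA TAG ACA TTA AGT TAA CCC GCA TTC GTT TTC TCC GAC CTT CAT GGT — no ATG→stop ORF.
Frame +2: ATC GTC TAC AGG CGC CTC ATG CTA GTA CAT AGA CAT TAA GTT AAC CCG CAT TCG TTT TCT CCG ACC TTC ATG — ATG at 20, stop TAA at 38 → 21 nt.
Frame +3: TCG TCT ACA GGC GCC TCA TGC TAG TAC ATA GAC ATT AAG TTA ACC CGC ATT CGT TTT CTC CGA CCT TCA TGG — no ATG→stop ORF.
Frame -1: ACC ATG AAG GTC GGA GAA AAC GAA TGC GGG TTA ACT TAA TGT CTA TGT ACT AGC ATG AGG CGC CTG TAG ACG ATA — ATG at 4, stop TAA at 37 → 36 nt; ATG at 55, stop TAG at 67 → 15 nt.
Frame -2: CCA TGA AGG TCG GAG AAA ACG AAT GCG GGT TAA CTT AAT GTC TAT GTA CTA GCA TGA GGC GCC TGT AGA CGA — no ATG→stop ORF.
Frame -3: CAT GAA GGT CGG AGA AAA CGA ATG CGG GTT AAC TTA ATG TCT ATG TAC TAG CAT GAG GCG CCT GTA GAC GAT — ATG at 24, stop TAG at 51 → 30 nt; ATG at 39, stop TAG at 51 → 15 nt; ATG at 45, stop TAG at 51 → 9 nt.
Longest: frame -1, positions 4–39, 36 nt = 12 codons = 11 aa. → 11 amino acids.

11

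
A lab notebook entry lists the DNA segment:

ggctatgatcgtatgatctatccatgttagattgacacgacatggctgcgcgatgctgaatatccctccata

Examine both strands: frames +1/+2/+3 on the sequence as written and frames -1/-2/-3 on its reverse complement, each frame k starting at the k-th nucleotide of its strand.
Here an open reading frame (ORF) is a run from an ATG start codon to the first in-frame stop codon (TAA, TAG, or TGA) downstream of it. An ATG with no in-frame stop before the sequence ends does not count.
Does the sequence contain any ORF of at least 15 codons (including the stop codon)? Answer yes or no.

Reverse complement (5'→3'): TATGGAGGGATATTCAGCATCGCGCAGCCATGTCGTGTCAATCTAACATGGATAGATCATACGATCATAGCC
Frame +1: GGC TAT GAT CGT ATG ATC TAT CCA TGT TAG ATT GAC ACG ACA TGG CTG CGC GAT GCT GAA TAT CCC TCC ATA — ATG at 13, stop TAG at 28 → 18 nt.
Frame +2: GCT ATG ATC GTA TGA TCT ATC CAT GTT AGA TTG ACA CGA CAT GGC TGC GCG ATG CTG AAT ATC CCT CCA — ATG at 5, stop TGA at 14 → 12 nt.
Frame +3: CTA TGA TCG TAT GAT CTA TCC ATG TTA GAT TGA CAC GAC ATG GCT GCG CGA TGC TGA ATA TCC CTC CAT — ATG at 24, stop TGA at 33 → 12 nt; ATG at 42, stop TGA at 57 → 18 nt.
Frame -1: TAT GGA GGG ATA TTC AGC ATC GCG CAG CCA TGT CGT GTC AAT CTA ACA TGG ATA GAT CAT ACG ATC ATA GCC — no ATG→stop ORF.
Frame -2: ATG GAG GGA TAT TCA GCA TCG CGC AGC CAT GTC GTG TCA ATC TAA CAT GGA TAG ATC ATA CGA TCA TAG — ATG at 2, stop TAA at 44 → 45 nt.
Frame -3: TGG AGG GAT ATT CAG CAT CGC GCA GCC ATG TCG TGT CAA TCT AAC ATG GAT AGA TCA TAC GAT CAT AGC — no ATG→stop ORF.
Frame -2 has an ORF of 15 codons (positions 2–46) ≥ 15, so yes.

yes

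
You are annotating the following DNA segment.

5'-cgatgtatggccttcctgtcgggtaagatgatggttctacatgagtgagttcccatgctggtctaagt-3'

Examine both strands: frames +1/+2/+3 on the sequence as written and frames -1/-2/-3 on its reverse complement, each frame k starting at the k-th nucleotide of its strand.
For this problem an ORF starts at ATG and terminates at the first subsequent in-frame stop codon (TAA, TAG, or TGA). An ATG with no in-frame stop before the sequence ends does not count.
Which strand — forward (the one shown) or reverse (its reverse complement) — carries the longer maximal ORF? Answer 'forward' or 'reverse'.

forward

Reverse complement (5'→3'): ACTTAGACCAGCATGGGAACTCACTCATGTAGAACCATCATCTTACCCGACAGGAAGGCCATACATCG
Frame +1: CGA TGT ATG GCC TTC CTG TCG GGT AAG ATG ATG GTT CTA CAT GAG TGA GTT CCC ATG CTG GTC TAA — ATG at 7, stop TGA at 46 → 42 nt; ATG at 28, stop TGA at 46 → 21 nt; ATG at 31, stop TGA at 46 → 18 nt; ATG at 55, stop TAA at 64 → 12 nt.
Frame +2: GAT GTA TGG CCT TCC TGT CGG GTA AGA TGA TGG TTC TAC ATG AGT GAG TTC CCA TGC TGG TCT AAG — no ATG→stop ORF.
Frame +3: ATG TAT GGC CTT CCT GTC GGG TAA GAT GAT GGT TCT ACA TGA GTG AGT TCC CAT GCT GGT CTA AGT — ATG at 3, stop TAA at 24 → 24 nt.
Frame -1: ACT TAG ACC AGC ATG GGA ACT CAC TCA TGT AGA ACC ATC ATC TTA CCC GAC AGG AAG GCC ATA CAT — no ATG→stop ORF.
Frame -2: CTT AGA CCA GCA TGG GAA CTC ACT CAT GTA GAA CCA TCA TCT TAC CCG ACA GGA AGG CCA TAC ATC — no ATG→stop ORF.
Frame -3: TTA GAC CAG CAT GGG AAC TCA CTC ATG TAG AAC CAT CAT CTT ACC CGA CAG GAA GGC CAT ACA TCG — ATG at 27, stop TAG at 30 → 6 nt.
Forward-strand max 42 nt; reverse-strand max 6 nt. The forward strand has the longer ORF.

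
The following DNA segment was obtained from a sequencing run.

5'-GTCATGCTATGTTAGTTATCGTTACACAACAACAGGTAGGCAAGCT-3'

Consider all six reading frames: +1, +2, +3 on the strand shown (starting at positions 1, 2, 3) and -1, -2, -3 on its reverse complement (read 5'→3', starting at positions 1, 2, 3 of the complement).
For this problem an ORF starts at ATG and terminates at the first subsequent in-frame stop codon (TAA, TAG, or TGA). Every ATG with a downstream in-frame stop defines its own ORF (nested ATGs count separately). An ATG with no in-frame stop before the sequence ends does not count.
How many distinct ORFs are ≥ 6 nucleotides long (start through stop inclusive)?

Reverse complement (5'→3'): AGCTTGCCTACCTGTTGTTGTGTAACGATAACTAACATAGCATGAC
Frame +1: GTC ATG CTA TGT TAG TTA TCG TTA CAC AAC AAC AGG TAG GCA AGC — ATG at 4, stop TAG at 13 → 12 nt.
Frame +2: TCA TGC TAT GTT AGT TAT CGT TAC ACA ACA ACA GGT AGG CAA GCT — no ATG→stop ORF.
Frame +3: CAT GCT ATG TTA GTT ATC GTT ACA CAA CAA CAG GTA GGC AAG — no ATG→stop ORF.
Frame -1: AGC TTG CCT ACC TGT TGT TGT GTA ACG ATA ACT AAC ATA GCA TGA — no ATG→stop ORF.
Frame -2: GCT TGC CTA CCT GTT GTT GTG TAA CGA TAA CTA ACA TAG CAT GAC — no ATG→stop ORF.
Frame -3: CTT GCC TAC CTG TTG TTG TGT AAC GAT AAC TAA CAT AGC ATG — no ATG→stop ORF.
ORFs ≥ 6 nucleotides: frame +1 4–15 (12 nucleotides). Count = 1.

1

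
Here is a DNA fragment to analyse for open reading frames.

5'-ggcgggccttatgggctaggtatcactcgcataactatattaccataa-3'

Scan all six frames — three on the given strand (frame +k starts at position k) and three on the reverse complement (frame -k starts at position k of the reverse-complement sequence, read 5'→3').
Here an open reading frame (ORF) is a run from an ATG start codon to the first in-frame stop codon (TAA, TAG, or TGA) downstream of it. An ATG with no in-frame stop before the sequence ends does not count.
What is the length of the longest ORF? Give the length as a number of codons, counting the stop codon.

Reverse complement (5'→3'): TTATGGTAATATAGTTATGCGAGTGATACCTAGCCCATAAGGCCCGCC
Frame +1: GGC GGG CCT TAT GGG CTA GGT ATC ACT CGC ATA ACT ATA TTA CCA TAA — no ATG→stop ORF.
Frame +2: GCG GGC CTT ATG GGC TAG GTA TCA CTC GCA TAA CTA TAT TAC CAT — ATG at 11, stop TAG at 17 → 9 nt.
Frame +3: CGG GCC TTA TGG GCT AGG TAT CAC TCG CAT AAC TAT ATT ACC ATA — no ATG→stop ORF.
Frame -1: TTA TGG TAA TAT AGT TAT GCG AGT GAT ACC TAG CCC ATA AGG CCC GCC — no ATG→stop ORF.
Frame -2: TAT GGT AAT ATA GTT ATG CGA GTG ATA CCT AGC CCA TAA GGC CCG — ATG at 17, stop TAA at 38 → 24 nt.
Frame -3: ATG GTA ATA TAG TTA TGC GAG TGA TAC CTA GCC CAT AAG GCC CGC — ATG at 3, stop TAG at 12 → 12 nt.
Longest: frame -2, positions 17–40, 24 nt = 8 codons = 7 aa. → 8 codons.

8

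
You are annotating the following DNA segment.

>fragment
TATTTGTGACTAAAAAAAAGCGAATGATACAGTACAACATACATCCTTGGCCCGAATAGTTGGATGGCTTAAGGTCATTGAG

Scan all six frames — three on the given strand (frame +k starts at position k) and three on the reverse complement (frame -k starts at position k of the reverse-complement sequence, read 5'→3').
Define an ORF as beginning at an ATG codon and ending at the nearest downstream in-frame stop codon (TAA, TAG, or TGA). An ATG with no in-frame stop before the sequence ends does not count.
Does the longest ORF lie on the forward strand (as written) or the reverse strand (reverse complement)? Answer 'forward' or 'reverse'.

reverse

Reverse complement (5'→3'): CTCAATGACCTTAAGCCATCCAACTATTCGGGCCAAGGATGTATGTTGTACTGTATCATTCGCTTTTTTTTAGTCACAAATA
Frame +1: TAT TTG TGA CTA AAA AAA AGC GAA TGA TAC AGT ACA ACA TAC ATC CTT GGC CCG AAT AGT TGG ATG GCT TAA GGT CAT TGA — ATG at 64, stop TAA at 70 → 9 nt.
Frame +2: ATT TGT GAC TAA AAA AAA GCG AAT GAT ACA GTA CAA CAT ACA TCC TTG GCC CGA ATA GTT GGA TGG CTT AAG GTC ATT GAG — no ATG→stop ORF.
Frame +3: TTT GTG ACT AAA AAA AAG CGA ATG ATA CAG TAC AAC ATA CAT CCT TGG CCC GAA TAG TTG GAT GGC TTA AGG TCA TTG — ATG at 24, stop TAG at 57 → 36 nt.
Frame -1: CTC AAT GAC CTT AAG CCA TCC AAC TAT TCG GGC CAA GGA TGT ATG TTG TAC TGT ATC ATT CGC TTT TTT TTA GTC ACA AAT — no ATG→stop ORF.
Frame -2: TCA ATG ACC TTA AGC CAT CCA ACT ATT CGG GCC AAG GAT GTA TGT TGT ACT GTA TCA TTC GCT TTT TTT TAG TCA CAA ATA — ATG at 5, stop TAG at 71 → 69 nt.
Frame -3: CAA TGA CCT TAA GCC ATC CAA CTA TTC GGG CCA AGG ATG TAT GTT GTA CTG TAT CAT TCG CTT TTT TTT AGT CAC AAA — no ATG→stop ORF.
Forward-strand max 36 nt; reverse-strand max 69 nt. The reverse strand has the longer ORF.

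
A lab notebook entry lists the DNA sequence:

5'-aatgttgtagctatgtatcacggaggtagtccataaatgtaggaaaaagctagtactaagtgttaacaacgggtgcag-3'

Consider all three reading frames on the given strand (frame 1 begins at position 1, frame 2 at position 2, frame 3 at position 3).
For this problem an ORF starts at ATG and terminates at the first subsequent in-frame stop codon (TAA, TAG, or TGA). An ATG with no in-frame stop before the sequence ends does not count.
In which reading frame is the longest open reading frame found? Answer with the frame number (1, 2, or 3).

Frame 1: AAT GTT GTA GCT ATG TAT CAC GGA GGT AGT CCA TAA ATG TAG GAA AAA GCT AGT ACT AAG TGT TAA CAA CGG GTG CAG — ATG at 13, stop TAA at 34 → 24 nt; ATG at 37, stop TAG at 40 → 6 nt.
Frame 2: ATG TTG TAG CTA TGT ATC ACG GAG GTA GTC CAT AAA TGT AGG AAA AAG CTA GTA CTA AGT GTT AAC AAC GGG TGC — ATG at 2, stop TAG at 8 → 9 nt.
Frame 3: TGT TGT AGC TAT GTA TCA CGG AGG TAG TCC ATA AAT GTA GGA AAA AGC TAG TAC TAA GTG TTA ACA ACG GGT GCA — no ATG→stop ORF.
Longest ORF is 24 nt in frame 1 (positions 13–36).

1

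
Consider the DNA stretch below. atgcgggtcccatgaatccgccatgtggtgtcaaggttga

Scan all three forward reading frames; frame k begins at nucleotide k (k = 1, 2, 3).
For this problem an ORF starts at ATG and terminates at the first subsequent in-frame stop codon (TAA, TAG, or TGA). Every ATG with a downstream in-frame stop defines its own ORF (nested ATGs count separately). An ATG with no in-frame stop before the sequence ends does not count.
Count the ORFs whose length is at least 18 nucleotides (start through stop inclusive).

Frame 1: ATG CGG GTC CCA TGA ATC CGC CAT GTG GTG TCA AGG TTG — ATG at 1, stop TGA at 13 → 15 nt.
Frame 2: TGC GGG TCC CAT GAA TCC GCC ATG TGG TGT CAA GGT TGA — ATG at 23, stop TGA at 38 → 18 nt.
Frame 3: GCG GGT CCC ATG AAT CCG CCA TGT GGT GTC AAG GTT — no ATG→stop ORF.
ORFs ≥ 18 nucleotides: frame 2 23–40 (18 nucleotides). Count = 1.

1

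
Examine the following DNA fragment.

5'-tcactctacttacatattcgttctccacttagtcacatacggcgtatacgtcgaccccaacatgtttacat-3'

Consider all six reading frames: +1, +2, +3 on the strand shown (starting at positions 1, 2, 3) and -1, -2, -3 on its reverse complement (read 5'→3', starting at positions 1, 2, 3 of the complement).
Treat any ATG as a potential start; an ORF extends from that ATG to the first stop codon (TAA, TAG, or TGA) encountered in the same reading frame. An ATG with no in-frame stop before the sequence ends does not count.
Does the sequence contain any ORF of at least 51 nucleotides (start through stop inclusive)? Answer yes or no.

yes

Reverse complement (5'→3'): ATGTAAACATGTTGGGGTCGACGTATACGCCGTATGTGACTAAGTGGAGAACGAATATGTAAGTAGAGTGA
Frame +1: TCA CTC TAC TTA CAT ATT CGT TCT CCA CTT AGT CAC ATA CGG CGT ATA CGT CGA CCC CAA CAT GTT TAC — no ATG→stop ORF.
Frame +2: CAC TCT ACT TAC ATA TTC GTT CTC CAC TTA GTC ACA TAC GGC GTA TAC GTC GAC CCC AAC ATG TTT ACA — no ATG→stop ORF.
Frame +3: ACT CTA CTT ACA TAT TCG TTC TCC ACT TAG TCA CAT ACG GCG TAT ACG TCG ACC CCA ACA TGT TTA CAT — no ATG→stop ORF.
Frame -1: ATG TAA ACA TGT TGG GGT CGA CGT ATA CGC CGT ATG TGA CTA AGT GGA GAA CGA ATA TGT AAG TAG AGT — ATG at 1, stop TAA at 4 → 6 nt; ATG at 34, stop TGA at 37 → 6 nt.
Frame -2: TGT AAA CAT GTT GGG GTC GAC GTA TAC GCC GTA TGT GAC TAA GTG GAG AAC GAA TAT GTA AGT AGA GTG — no ATG→stop ORF.
Frame -3: GTA AAC ATG TTG GGG TCG ACG TAT ACG CCG TAT GTG ACT AAG TGG AGA ACG AAT ATG TAA GTA GAG TGA — ATG at 9, stop TAA at 60 → 54 nt; ATG at 57, stop TAA at 60 → 6 nt.
Frame -3 has an ORF of 54 nucleotides (positions 9–62) ≥ 51, so yes.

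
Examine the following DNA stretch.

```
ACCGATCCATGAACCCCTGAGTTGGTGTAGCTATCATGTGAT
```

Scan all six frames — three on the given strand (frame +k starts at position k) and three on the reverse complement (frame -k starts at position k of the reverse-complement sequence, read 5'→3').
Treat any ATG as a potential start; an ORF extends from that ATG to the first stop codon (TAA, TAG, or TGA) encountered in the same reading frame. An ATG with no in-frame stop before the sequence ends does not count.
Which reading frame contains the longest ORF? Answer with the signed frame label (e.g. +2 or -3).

+3

Reverse complement (5'→3'): ATCACATGATAGCTACACCAACTCAGGGGTTCATGGATCGGT
Frame +1: ACC GAT CCA TGA ACC CCT GAG TTG GTG TAG CTA TCA TGT GAT — no ATG→stop ORF.
Frame +2: CCG ATC CAT GAA CCC CTG AGT TGG TGT AGC TAT CAT GTG — no ATG→stop ORF.
Frame +3: CGA TCC ATG AAC CCC TGA GTT GGT GTA GCT ATC ATG TGA — ATG at 9, stop TGA at 18 → 12 nt; ATG at 36, stop TGA at 39 → 6 nt.
Frame -1: ATC ACA TGA TAG CTA CAC CAA CTC AGG GGT TCA TGG ATC GGT — no ATG→stop ORF.
Frame -2: TCA CAT GAT AGC TAC ACC AAC TCA GGG GTT CAT GGA TCG — no ATG→stop ORF.
Frame -3: CAC ATG ATA GCT ACA CCA ACT CAG GGG TTC ATG GAT CGG — no ATG→stop ORF.
Longest ORF is 12 nt in frame +3 (positions 9–20).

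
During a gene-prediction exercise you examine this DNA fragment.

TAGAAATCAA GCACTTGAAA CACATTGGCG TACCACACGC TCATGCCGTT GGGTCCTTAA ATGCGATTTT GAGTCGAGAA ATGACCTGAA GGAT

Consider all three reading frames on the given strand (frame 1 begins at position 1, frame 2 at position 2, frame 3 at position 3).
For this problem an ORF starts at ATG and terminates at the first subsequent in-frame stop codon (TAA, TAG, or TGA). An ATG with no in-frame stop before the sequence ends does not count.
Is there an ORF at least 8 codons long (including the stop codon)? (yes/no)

Frame 1: TAG AAA TCA AGC ACT TGA AAC ACA TTG GCG TAC CAC ACG CTC ATG CCG TTG GGT CCT TAA ATG CGA TTT TGA GTC GAG AAA TGA CCT GAA GGA — ATG at 43, stop TAA at 58 → 18 nt; ATG at 61, stop TGA at 70 → 12 nt.
Frame 2: AGA AAT CAA GCA CTT GAA ACA CAT TGG CGT ACC ACA CGC TCA TGC CGT TGG GTC CTT AAA TGC GAT TTT GAG TCG AGA AAT GAC CTG AAG GAT — no ATG→stop ORF.
Frame 3: GAA ATC AAG CAC TTG AAA CAC ATT GGC GTA CCA CAC GCT CAT GCC GTT GGG TCC TTA AAT GCG ATT TTG AGT CGA GAA ATG ACC TGA AGG — ATG at 81, stop TGA at 87 → 9 nt.
Largest ORF found is 6 codons < 8, so no.

no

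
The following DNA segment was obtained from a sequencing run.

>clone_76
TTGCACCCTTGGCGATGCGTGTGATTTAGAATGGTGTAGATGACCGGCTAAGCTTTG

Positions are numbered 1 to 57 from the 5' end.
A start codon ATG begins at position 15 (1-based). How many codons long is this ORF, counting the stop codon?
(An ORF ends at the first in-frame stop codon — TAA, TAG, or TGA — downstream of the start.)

5

Codons from position 15: ATG (15–17), CGT (18–20), GTG (21–23), ATT (24–26), TAG (27–29).
TAG is the first in-frame stop; that's 5 codons including the stop.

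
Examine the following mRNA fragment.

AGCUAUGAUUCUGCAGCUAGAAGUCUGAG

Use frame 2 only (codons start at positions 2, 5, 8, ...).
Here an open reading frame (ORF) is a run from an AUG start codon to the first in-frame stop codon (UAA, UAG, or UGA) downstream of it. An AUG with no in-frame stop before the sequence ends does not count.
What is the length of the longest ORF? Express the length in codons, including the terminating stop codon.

8

Frame 2: GCU AUG AUU CUG CAG CUA GAA GUC UGA — AUG at 5, stop UGA at 26 → 24 nt.
Longest: frame 2, positions 5–28, 24 nt = 8 codons = 7 aa. → 8 codons.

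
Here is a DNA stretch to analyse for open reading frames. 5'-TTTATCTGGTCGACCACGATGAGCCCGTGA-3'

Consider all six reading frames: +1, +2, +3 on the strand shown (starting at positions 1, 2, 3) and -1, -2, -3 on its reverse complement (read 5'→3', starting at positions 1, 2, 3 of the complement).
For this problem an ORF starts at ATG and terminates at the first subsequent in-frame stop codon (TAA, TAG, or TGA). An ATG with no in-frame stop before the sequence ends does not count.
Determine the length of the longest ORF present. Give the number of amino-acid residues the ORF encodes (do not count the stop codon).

Reverse complement (5'→3'): TCACGGGCTCATCGTGGTCGACCAGATAAA
Frame +1: TTT ATC TGG TCG ACC ACG ATG AGC CCG TGA — ATG at 19, stop TGA at 28 → 12 nt.
Frame +2: TTA TCT GGT CGA CCA CGA TGA GCC CGT — no ATG→stop ORF.
Frame +3: TAT CTG GTC GAC CAC GAT GAG CCC GTG — no ATG→stop ORF.
Frame -1: TCA CGG GCT CAT CGT GGT CGA CCA GAT AAA — no ATG→stop ORF.
Frame -2: CAC GGG CTC ATC GTG GTC GAC CAG ATA — no ATG→stop ORF.
Frame -3: ACG GGC TCA TCG TGG TCG ACC AGA TAA — no ATG→stop ORF.
Longest: frame +1, positions 19–30, 12 nt = 4 codons = 3 aa. → 3 amino acids.

3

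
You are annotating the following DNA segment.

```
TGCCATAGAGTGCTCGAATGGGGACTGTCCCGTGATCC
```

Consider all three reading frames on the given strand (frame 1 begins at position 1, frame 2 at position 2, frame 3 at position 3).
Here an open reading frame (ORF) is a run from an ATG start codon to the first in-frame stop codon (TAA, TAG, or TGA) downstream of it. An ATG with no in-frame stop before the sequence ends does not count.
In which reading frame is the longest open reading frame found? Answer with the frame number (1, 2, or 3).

3

Frame 1: TGC CAT AGA GTG CTC GAA TGG GGA CTG TCC CGT GAT — no ATG→stop ORF.
Frame 2: GCC ATA GAG TGC TCG AAT GGG GAC TGT CCC GTG ATC — no ATG→stop ORF.
Frame 3: CCA TAG AGT GCT CGA ATG GGG ACT GTC CCG TGA TCC — ATG at 18, stop TGA at 33 → 18 nt.
Longest ORF is 18 nt in frame 3 (positions 18–35).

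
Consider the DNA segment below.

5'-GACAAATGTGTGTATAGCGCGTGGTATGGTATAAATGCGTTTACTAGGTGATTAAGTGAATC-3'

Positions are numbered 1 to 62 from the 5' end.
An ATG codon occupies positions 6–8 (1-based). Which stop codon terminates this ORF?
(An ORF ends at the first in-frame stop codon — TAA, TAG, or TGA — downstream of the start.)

TAG

Codons from position 6: ATG (6–8), TGT (9–11), GTA (12–14), TAG (15–17).
The first in-frame stop codon is TAG.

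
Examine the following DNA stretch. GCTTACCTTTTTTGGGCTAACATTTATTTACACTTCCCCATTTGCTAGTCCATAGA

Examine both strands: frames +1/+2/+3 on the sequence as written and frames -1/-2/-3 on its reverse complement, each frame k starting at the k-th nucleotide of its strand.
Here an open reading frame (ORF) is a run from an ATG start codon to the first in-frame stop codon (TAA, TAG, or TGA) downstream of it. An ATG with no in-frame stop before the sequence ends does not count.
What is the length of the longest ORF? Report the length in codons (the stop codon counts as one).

Reverse complement (5'→3'): TCTATGGACTAGCAAATGGGGAAGTGTAAATAAATGTTAGCCCAAAAAAGGTAAGC
Frame +1: GCT TAC CTT TTT TGG GCT AAC ATT TAT TTA CAC TTC CCC ATT TGC TAG TCC ATA — no ATG→stop ORF.
Frame +2: CTT ACC TTT TTT GGG CTA ACA TTT ATT TAC ACT TCC CCA TTT GCT AGT CCA TAG — no ATG→stop ORF.
Frame +3: TTA CCT TTT TTG GGC TAA CAT TTA TTT ACA CTT CCC CAT TTG CTA GTC CAT AGA — no ATG→stop ORF.
Frame -1: TCT ATG GAC TAG CAA ATG GGG AAG TGT AAA TAA ATG TTA GCC CAA AAA AGG TAA — ATG at 4, stop TAG at 10 → 9 nt; ATG at 16, stop TAA at 31 → 18 nt; ATG at 34, stop TAA at 52 → 21 nt.
Frame -2: CTA TGG ACT AGC AAA TGG GGA AGT GTA AAT AAA TGT TAG CCC AAA AAA GGT AAG — no ATG→stop ORF.
Frame -3: TAT GGA CTA GCA AAT GGG GAA GTG TAA ATA AAT GTT AGC CCA AAA AAG GTA AGC — no ATG→stop ORF.
Longest: frame -1, positions 34–54, 21 nt = 7 codons = 6 aa. → 7 codons.

7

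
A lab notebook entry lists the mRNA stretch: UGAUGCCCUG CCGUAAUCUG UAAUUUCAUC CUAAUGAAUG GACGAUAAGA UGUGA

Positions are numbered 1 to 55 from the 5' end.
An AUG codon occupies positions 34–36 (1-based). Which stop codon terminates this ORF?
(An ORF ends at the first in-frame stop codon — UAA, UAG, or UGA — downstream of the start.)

Codons from position 34: AUG (34–36), AAU (37–39), GGA (40–42), CGA (43–45), UAA (46–48).
The first in-frame stop codon is UAA.

UAA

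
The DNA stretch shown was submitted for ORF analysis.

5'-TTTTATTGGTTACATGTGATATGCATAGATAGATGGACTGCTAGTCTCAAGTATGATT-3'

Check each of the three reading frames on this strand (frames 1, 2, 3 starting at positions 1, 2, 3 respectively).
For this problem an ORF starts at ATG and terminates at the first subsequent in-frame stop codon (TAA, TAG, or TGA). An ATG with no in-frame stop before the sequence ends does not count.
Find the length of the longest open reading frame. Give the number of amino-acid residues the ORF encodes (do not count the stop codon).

Frame 1: TTT TAT TGG TTA CAT GTG ATA TGC ATA GAT AGA TGG ACT GCT AGT CTC AAG TAT GAT — no ATG→stop ORF.
Frame 2: TTT ATT GGT TAC ATG TGA TAT GCA TAG ATA GAT GGA CTG CTA GTC TCA AGT ATG ATT — ATG at 14, stop TGA at 17 → 6 nt.
Frame 3: TTA TTG GTT ACA TGT GAT ATG CAT AGA TAG ATG GAC TGC TAG TCT CAA GTA TGA — ATG at 21, stop TAG at 30 → 12 nt; ATG at 33, stop TAG at 42 → 12 nt.
Longest: frame 3, positions 21–32, 12 nt = 4 codons = 3 aa. → 3 amino acids.

3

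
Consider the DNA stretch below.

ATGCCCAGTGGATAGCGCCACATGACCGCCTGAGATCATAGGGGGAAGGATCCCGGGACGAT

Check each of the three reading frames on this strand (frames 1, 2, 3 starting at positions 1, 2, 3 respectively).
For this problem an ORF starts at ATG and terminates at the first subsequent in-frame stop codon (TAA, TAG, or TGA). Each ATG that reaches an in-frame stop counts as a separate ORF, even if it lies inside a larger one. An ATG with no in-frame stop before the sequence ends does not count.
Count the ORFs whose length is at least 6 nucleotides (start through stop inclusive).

2

Frame 1: ATG CCC AGT GGA TAG CGC CAC ATG ACC GCC TGA GAT CAT AGG GGG AAG GAT CCC GGG ACG — ATG at 1, stop TAG at 13 → 15 nt; ATG at 22, stop TGA at 31 → 12 nt.
Frame 2: TGC CCA GTG GAT AGC GCC ACA TGA CCG CCT GAG ATC ATA GGG GGA AGG ATC CCG GGA CGA — no ATG→stop ORF.
Frame 3: GCC CAG TGG ATA GCG CCA CAT GAC CGC CTG AGA TCA TAG GGG GAA GGA TCC CGG GAC GAT — no ATG→stop ORF.
ORFs ≥ 6 nucleotides: frame 1 1–15 (15 nucleotides), frame 1 22–33 (12 nucleotides). Count = 2.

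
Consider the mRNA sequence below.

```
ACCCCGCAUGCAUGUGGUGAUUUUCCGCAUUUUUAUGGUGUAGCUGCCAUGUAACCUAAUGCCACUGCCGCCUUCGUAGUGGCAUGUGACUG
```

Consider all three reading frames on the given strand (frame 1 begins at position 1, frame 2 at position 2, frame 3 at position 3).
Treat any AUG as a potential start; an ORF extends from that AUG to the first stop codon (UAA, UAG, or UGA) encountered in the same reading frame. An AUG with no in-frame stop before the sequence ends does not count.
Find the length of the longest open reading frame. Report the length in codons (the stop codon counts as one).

12

Frame 1: ACC CCG CAU GCA UGU GGU GAU UUU CCG CAU UUU UAU GGU GUA GCU GCC AUG UAA CCU AAU GCC ACU GCC GCC UUC GUA GUG GCA UGU GAC — AUG at 49, stop UAA at 52 → 6 nt.
Frame 2: CCC CGC AUG CAU GUG GUG AUU UUC CGC AUU UUU AUG GUG UAG CUG CCA UGU AAC CUA AUG CCA CUG CCG CCU UCG UAG UGG CAU GUG ACU — AUG at 8, stop UAG at 41 → 36 nt; AUG at 35, stop UAG at 41 → 9 nt; AUG at 59, stop UAG at 77 → 21 nt.
Frame 3: CCC GCA UGC AUG UGG UGA UUU UCC GCA UUU UUA UGG UGU AGC UGC CAU GUA ACC UAA UGC CAC UGC CGC CUU CGU AGU GGC AUG UGA CUG — AUG at 12, stop UGA at 18 → 9 nt; AUG at 84, stop UGA at 87 → 6 nt.
Longest: frame 2, positions 8–43, 36 nt = 12 codons = 11 aa. → 12 codons.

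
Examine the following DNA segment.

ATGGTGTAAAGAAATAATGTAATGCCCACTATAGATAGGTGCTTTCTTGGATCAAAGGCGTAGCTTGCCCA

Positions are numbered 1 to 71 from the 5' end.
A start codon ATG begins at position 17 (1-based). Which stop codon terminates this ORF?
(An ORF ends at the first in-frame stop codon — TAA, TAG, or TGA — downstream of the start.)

TAA

Codons from position 17: ATG (17–19), TAA (20–22).
The first in-frame stop codon is TAA.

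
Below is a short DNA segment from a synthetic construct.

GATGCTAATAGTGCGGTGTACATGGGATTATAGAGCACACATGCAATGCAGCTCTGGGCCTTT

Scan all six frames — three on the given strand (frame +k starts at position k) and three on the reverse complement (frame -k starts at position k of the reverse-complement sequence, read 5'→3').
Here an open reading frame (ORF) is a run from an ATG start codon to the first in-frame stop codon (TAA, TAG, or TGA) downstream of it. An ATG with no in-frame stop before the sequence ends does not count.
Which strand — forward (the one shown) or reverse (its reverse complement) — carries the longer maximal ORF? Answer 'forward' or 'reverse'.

reverse

Reverse complement (5'→3'): AAAGGCCCAGAGCTGCATTGCATGTGTGCTCTATAATCCCATGTACACCGCACTATTAGCATC
Frame +1: GAT GCT AAT AGT GCG GTG TAC ATG GGA TTA TAG AGC ACA CAT GCA ATG CAG CTC TGG GCC TTT — ATG at 22, stop TAG at 31 → 12 nt.
Frame +2: ATG CTA ATA GTG CGG TGT ACA TGG GAT TAT AGA GCA CAC ATG CAA TGC AGC TCT GGG CCT — no ATG→stop ORF.
Frame +3: TGC TAA TAG TGC GGT GTA CAT GGG ATT ATA GAG CAC ACA TGC AAT GCA GCT CTG GGC CTT — no ATG→stop ORF.
Frame -1: AAA GGC CCA GAG CTG CAT TGC ATG TGT GCT CTA TAA TCC CAT GTA CAC CGC ACT ATT AGC ATC — ATG at 22, stop TAA at 34 → 15 nt.
Frame -2: AAG GCC CAG AGC TGC ATT GCA TGT GTG CTC TAT AAT CCC ATG TAC ACC GCA CTA TTA GCA — no ATG→stop ORF.
Frame -3: AGG CCC AGA GCT GCA TTG CAT GTG TGC TCT ATA ATC CCA TGT ACA CCG CAC TAT TAG CAT — no ATG→stop ORF.
Forward-strand max 12 nt; reverse-strand max 15 nt. The reverse strand has the longer ORF.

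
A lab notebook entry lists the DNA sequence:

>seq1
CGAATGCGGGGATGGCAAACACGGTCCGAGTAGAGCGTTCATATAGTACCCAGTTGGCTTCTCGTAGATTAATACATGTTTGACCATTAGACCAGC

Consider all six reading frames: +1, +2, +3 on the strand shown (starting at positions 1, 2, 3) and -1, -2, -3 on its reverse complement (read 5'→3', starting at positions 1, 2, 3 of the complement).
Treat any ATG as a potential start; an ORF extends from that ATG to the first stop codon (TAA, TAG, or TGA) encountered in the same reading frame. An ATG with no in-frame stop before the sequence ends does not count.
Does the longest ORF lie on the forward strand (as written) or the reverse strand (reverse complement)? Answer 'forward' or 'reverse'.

Reverse complement (5'→3'): GCTGGTCTAATGGTCAAACATGTATTAATCTACGAGAAGCCAACTGGGTACTATATGAACGCTCTACTCGGACCGTGTTTGCCATCCCCGCATTCG
Frame +1: CGA ATG CGG GGA TGG CAA ACA CGG TCC GAG TAG AGC GTT CAT ATA GTA CCC AGT TGG CTT CTC GTA GAT TAA TAC ATG TTT GAC CAT TAG ACC AGC — ATG at 4, stop TAG at 31 → 30 nt; ATG at 76, stop TAG at 88 → 15 nt.
Frame +2: GAA TGC GGG GAT GGC AAA CAC GGT CCG AGT AGA GCG TTC ATA TAG TAC CCA GTT GGC TTC TCG TAG ATT AAT ACA TGT TTG ACC ATT AGA CCA — no ATG→stop ORF.
Frame +3: AAT GCG GGG ATG GCA AAC ACG GTC CGA GTA GAG CGT TCA TAT AGT ACC CAG TTG GCT TCT CGT AGA TTA ATA CAT GTT TGA CCA TTA GAC CAG — ATG at 12, stop TGA at 81 → 72 nt.
Frame -1: GCT GGT CTA ATG GTC AAA CAT GTA TTA ATC TAC GAG AAG CCA ACT GGG TAC TAT ATG AAC GCT CTA CTC GGA CCG TGT TTG CCA TCC CCG CAT TCG — no ATG→stop ORF.
Frame -2: CTG GTC TAA TGG TCA AAC ATG TAT TAA TCT ACG AGA AGC CAA CTG GGT ACT ATA TGA ACG CTC TAC TCG GAC CGT GTT TGC CAT CCC CGC ATT — ATG at 20, stop TAA at 26 → 9 nt.
Frame -3: TGG TCT AAT GGT CAA ACA TGT ATT AAT CTA CGA GAA GCC AAC TGG GTA CTA TAT GAA CGC TCT ACT CGG ACC GTG TTT GCC ATC CCC GCA TTC — no ATG→stop ORF.
Forward-strand max 72 nt; reverse-strand max 9 nt. The forward strand has the longer ORF.

forward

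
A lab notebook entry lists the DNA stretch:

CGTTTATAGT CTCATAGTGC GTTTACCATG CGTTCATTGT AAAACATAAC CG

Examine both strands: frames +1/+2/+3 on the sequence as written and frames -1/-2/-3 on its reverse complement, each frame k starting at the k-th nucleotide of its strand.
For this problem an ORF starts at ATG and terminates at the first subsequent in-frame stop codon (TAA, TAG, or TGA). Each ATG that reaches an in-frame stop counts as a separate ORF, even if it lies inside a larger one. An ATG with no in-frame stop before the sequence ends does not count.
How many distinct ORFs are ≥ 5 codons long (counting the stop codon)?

4

Reverse complement (5'→3'): CGGTTATGTTTTACAATGAACGCATGGTAAACGCACTATGAGACTATAAACG
Frame +1: CGT TTA TAG TCT CAT AGT GCG TTT ACC ATG CGT TCA TTG TAA AAC ATA ACC — ATG at 28, stop TAA at 40 → 15 nt.
Frame +2: GTT TAT AGT CTC ATA GTG CGT TTA CCA TGC GTT CAT TGT AAA ACA TAA CCG — no ATG→stop ORF.
Frame +3: TTT ATA GTC TCA TAG TGC GTT TAC CAT GCG TTC ATT GTA AAA CAT AAC — no ATG→stop ORF.
Frame -1: CGG TTA TGT TTT ACA ATG AAC GCA TGG TAA ACG CAC TAT GAG ACT ATA AAC — ATG at 16, stop TAA at 28 → 15 nt.
Frame -2: GGT TAT GTT TTA CAA TGA ACG CAT GGT AAA CGC ACT ATG AGA CTA TAA ACG — ATG at 38, stop TAA at 47 → 12 nt.
Frame -3: GTT ATG TTT TAC AAT GAA CGC ATG GTA AAC GCA CTA TGA GAC TAT AAA — ATG at 6, stop TGA at 39 → 36 nt; ATG at 24, stop TGA at 39 → 18 nt.
ORFs ≥ 5 codons: frame +1 28–42 (5 codons), frame -1 16–30 (5 codons), frame -3 6–41 (12 codons), frame -3 24–41 (6 codons). Count = 4.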